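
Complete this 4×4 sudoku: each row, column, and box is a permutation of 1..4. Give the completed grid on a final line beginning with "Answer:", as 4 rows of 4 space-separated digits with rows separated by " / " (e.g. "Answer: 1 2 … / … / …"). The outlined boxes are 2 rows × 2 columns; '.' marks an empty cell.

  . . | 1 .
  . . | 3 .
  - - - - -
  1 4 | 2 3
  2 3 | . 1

Step 1. [r1c2∈{2}] r1c2 has the single candidate 2 ⇒ r1c2=2.
Step 2. [r2c1∈{4}] r2c1 has the single candidate 4. So r2c1=4.
Step 3. [r1c4∈{4}] nothing but 4 survives at r1c4 ⇒ r1c4=4.
Step 4. [r2c4∈{2}] r2c4 has the single candidate 2 ⇒ r2c4=2.
Step 5. [r2c2∈{1}] r2c2's peers cover all but 1 ⇒ r2c2=1.
Step 6. [r4c3∈{4}] r4c3's peers cover all but 4 ⇒ r4c3=4.
Step 7. [r1c1∈{3}] r1c1's peers cover all but 3. So r1c1=3.

Answer: 3 2 1 4 / 4 1 3 2 / 1 4 2 3 / 2 3 4 1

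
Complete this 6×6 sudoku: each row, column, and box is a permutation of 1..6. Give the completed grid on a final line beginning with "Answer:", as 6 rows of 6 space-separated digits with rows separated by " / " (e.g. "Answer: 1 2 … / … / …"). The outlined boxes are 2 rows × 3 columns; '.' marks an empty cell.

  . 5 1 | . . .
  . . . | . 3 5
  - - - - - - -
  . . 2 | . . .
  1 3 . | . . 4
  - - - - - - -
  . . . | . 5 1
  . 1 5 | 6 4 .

Step 1. [r4c3∈{6}] nothing but 6 survives at r4c3 ⇒ r4c3=6.
Step 2. [r1c1∈{2,3,4,6}] in row 1, 3 fits only at r1c1 ⇒ r1c1=3.
Step 3. [r6c1∈{2}] nothing but 2 survives at r6c1 ⇒ r6c1=2.
Step 4. [r5c4∈{2,3}] across row 5, 2 lands solely at r5c4, so r5c4=2.
Step 5. [r2c3∈{4}] only 4 remains possible at r2c3, so r2c3=4.
Step 6. [r3c4∈{1,3,5}] 3 has one home in col 4: r3c4, so r3c4=3.
Step 7. [r3c6∈{6}] only 6 remains possible at r3c6. So r3c6=6.
Step 8. [r3c2∈{4}] r3c2 is down to just 4 ⇒ r3c2=4.
Step 9. [r5c2∈{6}] r5c2 is down to just 6. So r5c2=6.
Step 10. [r1c6∈{2}] r1c6's peers cover all but 2 ⇒ r1c6=2.
Step 11. [r1c5∈{6}] r1c5 has the single candidate 6, so r1c5=6.
Step 12. [r5c3∈{3}] r5c3 is down to just 3, so r5c3=3.
Step 13. [r5c1∈{4}] r5c1 has the single candidate 4 ⇒ r5c1=4.
Step 14. [r1c4∈{4}] only 4 remains possible at r1c4. So r1c4=4.
Step 15. [r2c2∈{2}] r2c2 is down to just 2, so r2c2=2.
Step 16. [r6c6∈{3}] r6c6 is down to just 3. So r6c6=3.
Step 17. [r3c5∈{1}] r3c5's peers cover all but 1, so r3c5=1.
Step 18. [r4c5∈{2}] r4c5's peers cover all but 2, so r4c5=2.
Step 19. [r2c4∈{1}] r2c4's peers cover all but 1. So r2c4=1.
Step 20. [r3c1∈{5}] nothing but 5 survives at r3c1, so r3c1=5.
Step 21. [r2c1∈{6}] r2c1 has the single candidate 6 ⇒ r2c1=6.
Step 22. [r4c4∈{5}] only 5 remains possible at r4c4. So r4c4=5.

Answer: 3 5 1 4 6 2 / 6 2 4 1 3 5 / 5 4 2 3 1 6 / 1 3 6 5 2 4 / 4 6 3 2 5 1 / 2 1 5 6 4 3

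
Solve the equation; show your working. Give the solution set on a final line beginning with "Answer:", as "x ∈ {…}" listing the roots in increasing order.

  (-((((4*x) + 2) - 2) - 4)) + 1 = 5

Step 1. [(-((((4*x) + 2) - 2) - 4)) + 1 = 5] the outer +1 inverts by subtracting 1 ⇒ sub: -((((4*x) + 2) - 2) - 4) = 4.
Step 2. [-((((4*x) + 2) - 2) - 4) = 4] LHS negated; negate both sides. So neg: (((4*x) + 2) - 2) - 4 = -4.
Step 3. [(((4*x) + 2) - 2) - 4 = -4] -4 is outermost — add 4 both sides, so sub: ((4*x) + 2) - 2 = 0.
Step 4. [((4*x) + 2) - 2 = 0] -2 is outermost — add 2 both sides, so sub: (4*x) + 2 = 2.
Step 5. [(4*x) + 2 = 2] 2 comes off first (subtract 2) ⇒ sub: 4*x = 0.
Step 6. [4*x = 0] 4 out front; divide by 4. So div: x = 0.

Answer: x ∈ {0}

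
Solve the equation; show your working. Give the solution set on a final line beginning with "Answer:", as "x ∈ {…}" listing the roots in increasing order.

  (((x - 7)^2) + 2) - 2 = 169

Step 1. [(((x - 7)^2) + 2) - 2 = 169] -2 is outermost — add 2 both sides. So sub: ((x - 7)^2) + 2 = 171.
Step 2. [((x - 7)^2) + 2 = 171] peel the +2: subtract 2 from each side, so sub: (x - 7)^2 = 169.
Step 3. [(x - 7)^2 = 169] LHS squared, RHS 169 ≥ 0: apply √ (±) ⇒ sqrt: x - 7 = 13 or -13.
Step 4. [x - 7 = 13 or -13] -7 is outermost — add 7 both sides. So sub: x = 20 or -6.

Answer: x ∈ {-6, 20}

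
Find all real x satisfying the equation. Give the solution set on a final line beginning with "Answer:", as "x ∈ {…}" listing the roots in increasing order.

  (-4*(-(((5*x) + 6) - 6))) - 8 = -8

Step 1. [(-4*(-(((5*x) + 6) - 6))) - 8 = -8] common factor -4 (LHS and -8) — divide through, so factor: (-(((5*x) + 6) - 6)) + 2 = 2.
Step 2. [(-(((5*x) + 6) - 6)) + 2 = 2] subtract 2: x sits inside (… + 2), so sub: -(((5*x) + 6) - 6) = 0.
Step 3. [-(((5*x) + 6) - 6) = 0] LHS negated; negate both sides, so neg: ((5*x) + 6) - 6 = 0.
Step 4. [((5*x) + 6) - 6 = 0] peel the -6: add 6 from each side ⇒ sub: (5*x) + 6 = 6.
Step 5. [(5*x) + 6 = 6] the outer +6 inverts by subtracting 6 ⇒ sub: 5*x = 0.
Step 6. [5*x = 0] 5·(inner) — divide through by 5 ⇒ div: x = 0.

Answer: x ∈ {0}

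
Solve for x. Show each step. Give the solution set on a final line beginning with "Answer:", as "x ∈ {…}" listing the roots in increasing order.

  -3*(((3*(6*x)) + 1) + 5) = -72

Step 1. [-3*(((3*(6*x)) + 1) + 5) = -72] -3 out front; divide by -3, so div: ((3*(6*x)) + 1) + 5 = 24.
Step 2. [((3*(6*x)) + 1) + 5 = 24] +5 is outermost — subtract 5 both sides ⇒ sub: (3*(6*x)) + 1 = 19.
Step 3. [(3*(6*x)) + 1 = 19] peel the +1: subtract 1 from each side ⇒ sub: 3*(6*x) = 18.
Step 4. [3*(6*x) = 18] LHS = 3·(…); ÷3 both sides. So div: 6*x = 6.
Step 5. [6*x = 6] leading coefficient 6: divide by 6 ⇒ div: x = 1.

Answer: x ∈ {1}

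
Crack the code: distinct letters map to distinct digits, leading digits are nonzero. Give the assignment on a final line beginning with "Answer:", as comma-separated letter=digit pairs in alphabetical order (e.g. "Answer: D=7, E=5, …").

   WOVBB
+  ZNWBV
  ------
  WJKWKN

Step 1. [col 1: B + V ≡ N (mod 10)] N=5 is one option consistent with column 1 (B + V ≡ N (mod 10), carry-in 0) — take it. So N=5.
Step 2. [col 1: B + V ≡ N (mod 10)] column 1 (B + V ≡ N (mod 10), carry-in 0) doesn't pin B yet; pick B=6 and continue ⇒ B=6.
Step 3. [W] W is the leading digit of a 6-digit sum of two 5-digit numbers; the final carry is exactly 1. So W=1.
Step 4. [col 1: B + V ≡ N (mod 10)] column 1 reads B+V+carry(0)=N with B=6, N=5; with digits 1,5,6 already taken and all letters distinct, the only value for V is 9 ⇒ V=9.
Step 5. [col 2: B + B ≡ K (mod 10)] from column 2 (B=6, carry-in 1, digits 1,5,6,9 already taken and all letters distinct): K must equal 3, so K=3.
Step 6. [col 4: O + N ≡ K (mod 10)] in column 4 we have O+N≡K with carry-in 1; given N=5, K=3 and digits 1,3,5,6,9 already taken and all letters distinct, that pins O to 7 ⇒ O=7.
Step 7. [col 5: W + Z ≡ J (mod 10)] several values work for J in column 5 (W + Z ≡ J (mod 10), carry-in 1); try J=0. So J=0.
Step 8. [col 5: W + Z ≡ J (mod 10)] in column 5 we have W+Z≡J with carry-in 1; given W=1, J=0 and digits 0,1,3,5,6,7,9 already taken and all letters distinct, that pins Z to 8, so Z=8.

Answer: B=6, J=0, K=3, N=5, O=7, V=9, W=1, Z=8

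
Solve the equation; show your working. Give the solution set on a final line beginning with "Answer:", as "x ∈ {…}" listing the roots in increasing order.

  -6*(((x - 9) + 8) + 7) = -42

Step 1. [-6*(((x - 9) + 8) + 7) = -42] -6·(inner) — divide through by -6. So div: ((x - 9) + 8) + 7 = 7.
Step 2. [((x - 9) + 8) + 7 = 7] the outer +7 inverts by subtracting 7, so sub: (x - 9) + 8 = 0.
Step 3. [(x - 9) + 8 = 0] the outer +8 inverts by subtracting 8. So sub: x - 9 = -8.
Step 4. [x - 9 = -8] the outer -9 inverts by adding 9 ⇒ sub: x = 1.

Answer: x ∈ {1}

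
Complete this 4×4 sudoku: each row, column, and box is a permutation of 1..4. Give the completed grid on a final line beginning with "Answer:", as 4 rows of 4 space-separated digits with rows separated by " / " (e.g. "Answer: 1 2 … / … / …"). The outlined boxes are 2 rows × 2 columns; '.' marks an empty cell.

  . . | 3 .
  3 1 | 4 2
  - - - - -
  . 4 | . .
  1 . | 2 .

Step 1. [r3c4∈{1,3}] across row 3, 3 lands solely at r3c4, so r3c4=3.
Step 2. [r1c1∈{2,4}] across row 1, 4 lands solely at r1c1. So r1c1=4.
Step 3. [r4c4∈{4}] r4c4 has the single candidate 4 ⇒ r4c4=4.
Step 4. [r4c2∈{3}] r4c2 has the single candidate 3, so r4c2=3.
Step 5. [r3c3∈{1}] r3c3 has the single candidate 1 ⇒ r3c3=1.
Step 6. [r1c2∈{2}] r1c2's peers cover all but 2. So r1c2=2.
Step 7. [r1c4∈{1}] only 1 remains possible at r1c4 ⇒ r1c4=1.
Step 8. [r3c1∈{2}] r3c1 is down to just 2. So r3c1=2.

Answer: 4 2 3 1 / 3 1 4 2 / 2 4 1 3 / 1 3 2 4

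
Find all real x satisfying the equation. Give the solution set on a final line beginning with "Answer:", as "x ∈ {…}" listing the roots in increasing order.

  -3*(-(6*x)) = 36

Step 1. [-3*(-(6*x)) = 36] divide by the outer -3. So div: -(6*x) = -12.
Step 2. [-(6*x) = -12] leading − — multiply by −1. So neg: 6*x = 12.
Step 3. [6*x = 12] leading coefficient 6: divide by 6, so div: x = 2.

Answer: x ∈ {2}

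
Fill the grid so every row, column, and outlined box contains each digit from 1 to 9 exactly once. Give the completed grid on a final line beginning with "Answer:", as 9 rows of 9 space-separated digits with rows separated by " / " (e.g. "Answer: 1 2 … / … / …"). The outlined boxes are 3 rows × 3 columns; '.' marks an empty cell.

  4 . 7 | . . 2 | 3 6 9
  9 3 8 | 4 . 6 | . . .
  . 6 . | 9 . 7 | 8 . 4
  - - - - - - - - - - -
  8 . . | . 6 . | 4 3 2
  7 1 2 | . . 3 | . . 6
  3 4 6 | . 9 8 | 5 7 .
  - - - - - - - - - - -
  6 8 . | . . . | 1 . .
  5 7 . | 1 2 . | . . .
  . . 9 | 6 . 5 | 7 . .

Step 1. [r7c8∈{2,4,5,9}] row 7 places 2 nowhere but r7c8. So r7c8=2.
Step 2. [r9c5∈{3,4,8}] across box 8, 8 lands solely at r9c5 ⇒ r9c5=8.
Step 3. [r3c3∈{1,5}] col 3 places 1 nowhere but r3c3 ⇒ r3c3=1.
Step 4. [r7c4∈{3,7}] in col 4, 3 fits only at r7c4. So r7c4=3.
Step 5. [r5c4∈{5}] r5c4 is down to just 5 ⇒ r5c4=5.
Step 6. [r2c8∈{1,5}] 1 has one home in col 8: r2c8. So r2c8=1.
Step 7. [r2c5∈{5}] r2c5 is down to just 5, so r2c5=5.
Step 8. [r7c3∈{4}] r7c3's peers cover all but 4, so r7c3=4.
Step 9. [r8c9∈{3,8}] 8 has one home in col 9: r8c9. So r8c9=8.
Step 10. [r5c7∈{9}] r5c7 is down to just 9. So r5c7=9.
Step 11. [r8c6∈{4,9}] col 6 places 4 nowhere but r8c6, so r8c6=4.
Step 12. [r9c2∈{2}] r9c2 is down to just 2 ⇒ r9c2=2.
Step 13. [r1c2∈{5}] r1c2 has the single candidate 5 ⇒ r1c2=5.
Step 14. [r7c6∈{9}] r7c6 has the single candidate 9 ⇒ r7c6=9.
Step 15. [r2c9∈{7}] r2c9 is down to just 7, so r2c9=7.
Step 16. [r2c7∈{2}] only 2 remains possible at r2c7, so r2c7=2.
Step 17. [r3c8∈{5}] r3c8 is down to just 5. So r3c8=5.
Step 18. [r8c8∈{9}] r8c8's peers cover all but 9, so r8c8=9.
Step 19. [r4c2∈{9}] r4c2's peers cover all but 9. So r4c2=9.
Step 20. [r5c5∈{4}] r5c5 is down to just 4. So r5c5=4.
Step 21. [r8c7∈{6}] only 6 remains possible at r8c7 ⇒ r8c7=6.
Step 22. [r7c9∈{5}] r7c9's peers cover all but 5. So r7c9=5.
Step 23. [r1c4∈{8}] nothing but 8 survives at r1c4, so r1c4=8.
Step 24. [r4c6∈{1}] nothing but 1 survives at r4c6 ⇒ r4c6=1.
Step 25. [r8c3∈{3}] only 3 remains possible at r8c3, so r8c3=3.
Step 26. [r4c4∈{7}] r4c4 is down to just 7. So r4c4=7.
Step 27. [r1c5∈{1}] r1c5 has the single candidate 1, so r1c5=1.
Step 28. [r6c4∈{2}] r6c4 is down to just 2, so r6c4=2.
Step 29. [r3c5∈{3}] r3c5 has the single candidate 3 ⇒ r3c5=3.
Step 30. [r3c1∈{2}] r3c1 is down to just 2, so r3c1=2.
Step 31. [r9c9∈{3}] r9c9 is down to just 3. So r9c9=3.
Step 32. [r4c3∈{5}] r4c3 has the single candidate 5. So r4c3=5.
Step 33. [r5c8∈{8}] r5c8 has the single candidate 8 ⇒ r5c8=8.
Step 34. [r7c5∈{7}] r7c5 is down to just 7. So r7c5=7.
Step 35. [r6c9∈{1}] only 1 remains possible at r6c9. So r6c9=1.
Step 36. [r9c1∈{1}] r9c1 is down to just 1 ⇒ r9c1=1.
Step 37. [r9c8∈{4}] r9c8's peers cover all but 4. So r9c8=4.

Answer: 4 5 7 8 1 2 3 6 9 / 9 3 8 4 5 6 2 1 7 / 2 6 1 9 3 7 8 5 4 / 8 9 5 7 6 1 4 3 2 / 7 1 2 5 4 3 9 8 6 / 3 4 6 2 9 8 5 7 1 / 6 8 4 3 7 9 1 2 5 / 5 7 3 1 2 4 6 9 8 / 1 2 9 6 8 5 7 4 3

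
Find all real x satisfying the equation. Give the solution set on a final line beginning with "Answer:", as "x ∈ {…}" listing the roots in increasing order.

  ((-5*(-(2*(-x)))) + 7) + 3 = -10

Step 1. [((-5*(-(2*(-x)))) + 7) + 3 = -10] +3 is outermost — subtract 3 both sides. So sub: (-5*(-(2*(-x)))) + 7 = -13.
Step 2. [(-5*(-(2*(-x)))) + 7 = -13] the outer +7 inverts by subtracting 7, so sub: -5*(-(2*(-x))) = -20.
Step 3. [-5*(-(2*(-x))) = -20] leading coefficient -5: divide by -5 ⇒ div: -(2*(-x)) = 4.
Step 4. [-(2*(-x)) = 4] leading − — multiply by −1, so neg: 2*(-x) = -4.
Step 5. [2*(-x) = -4] LHS = 2·(…); ÷2 both sides. So div: -x = -2.
Step 6. [-x = -2] flip signs both sides ⇒ neg: x = 2.

Answer: x ∈ {2}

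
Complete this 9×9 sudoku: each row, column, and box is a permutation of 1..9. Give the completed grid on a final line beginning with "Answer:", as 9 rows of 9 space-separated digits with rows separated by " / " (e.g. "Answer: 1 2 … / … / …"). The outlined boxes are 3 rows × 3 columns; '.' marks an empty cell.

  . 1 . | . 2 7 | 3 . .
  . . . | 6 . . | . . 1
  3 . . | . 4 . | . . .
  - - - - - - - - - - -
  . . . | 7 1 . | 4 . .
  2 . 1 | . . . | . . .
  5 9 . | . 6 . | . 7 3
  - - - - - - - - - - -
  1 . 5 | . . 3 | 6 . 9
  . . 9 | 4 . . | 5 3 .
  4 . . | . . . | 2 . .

Step 1. [r5c2∈{3,4,6,7,8}] 7 has one home in row 5: r5c2. So r5c2=7.
Step 2. [r8c6∈{1,2,6,8}] 1 has one home in row 8: r8c6 ⇒ r8c6=1.
Step 3. [r2c2∈{2,4,5,8}] 4 has one home in col 2: r2c2. So r2c2=4.
Step 4. [r3c2∈{2,5,6,8}] col 2 places 5 nowhere but r3c2, so r3c2=5.
Step 5. [r9c6∈{5,6,8,9}] across col 6, 6 lands solely at r9c6 ⇒ r9c6=6.
Step 6. [r5c4∈{3,5,8,9}] col 4 places 3 nowhere but r5c4 ⇒ r5c4=3.
Step 7. [r1c9∈{4,5,6,8}] col 9 places 4 nowhere but r1c9 ⇒ r1c9=4.
Step 8. [r5c6∈{4,5,8,9}] r5c6 is the only open cell in row 5 admitting 4 ⇒ r5c6=4.
Step 9. [r8c2∈{2,6,8}] r8c2 is the only open cell in row 8 admitting 2, so r8c2=2.
Step 10. [r7c2∈{8}] only 8 remains possible at r7c2 ⇒ r7c2=8.
Step 11. [r4c2∈{3,6}] across col 2, 6 lands solely at r4c2, so r4c2=6.
Step 12. [r4c1∈{8}] r4c1 has the single candidate 8 ⇒ r4c1=8.
Step 13. [r2c5∈{3,5,8,9}] in row 2, 3 fits only at r2c5 ⇒ r2c5=3.
Step 14. [r3c4∈{1,8,9}] across row 3, 1 lands solely at r3c4, so r3c4=1.
Step 15. [r8c1∈{6,7}] across row 8, 6 lands solely at r8c1, so r8c1=6.
Step 16. [r9c3∈{3,7}] box 7 places 7 nowhere but r9c3. So r9c3=7.
Step 17. [r9c9∈{8}] r9c9's peers cover all but 8, so r9c9=8.
Step 18. [r1c1∈{9}] nothing but 9 survives at r1c1. So r1c1=9.
Step 19. [r8c9∈{7}] nothing but 7 survives at r8c9. So r8c9=7.
Step 20. [r3c7∈{7,8,9}] row 3 places 7 nowhere but r3c7 ⇒ r3c7=7.
Step 21. [r9c4∈{5,9}] in col 4, 9 fits only at r9c4. So r9c4=9.
Step 22. [r5c5∈{5,8,9}] in col 5, 9 fits only at r5c5, so r5c5=9.
Step 23. [r2c7∈{8,9}] r2c7 is the only open cell in col 7 admitting 9, so r2c7=9.
Step 24. [r4c6∈{2,5}] box 5 places 5 nowhere but r4c6, so r4c6=5.
Step 25. [r2c6∈{8}] nothing but 8 survives at r2c6. So r2c6=8.
Step 26. [r2c8∈{2,5}] r2c8 is the only open cell in row 2 admitting 5 ⇒ r2c8=5.
Step 27. [r5c7∈{8}] r5c7's peers cover all but 8. So r5c7=8.
Step 28. [r5c8∈{6}] r5c8's peers cover all but 6 ⇒ r5c8=6.
Step 29. [r3c9∈{2,6}] 6 has one home in col 9: r3c9, so r3c9=6.
Step 30. [r3c8∈{2,8}] in box 3, 2 fits only at r3c8 ⇒ r3c8=2.
Step 31. [r7c4∈{2}] r7c4 is down to just 2. So r7c4=2.
Step 32. [r1c3∈{6,8}] r1c3 is the only open cell in row 1 admitting 6. So r1c3=6.
Step 33. [r6c6∈{2}] r6c6's peers cover all but 2, so r6c6=2.
Step 34. [r7c5∈{7}] nothing but 7 survives at r7c5, so r7c5=7.
Step 35. [r2c3∈{2}] only 2 remains possible at r2c3. So r2c3=2.
Step 36. [r4c9∈{2}] only 2 remains possible at r4c9 ⇒ r4c9=2.
Step 37. [r7c8∈{4}] only 4 remains possible at r7c8 ⇒ r7c8=4.
Step 38. [r8c5∈{8}] nothing but 8 survives at r8c5, so r8c5=8.
Step 39. [r6c4∈{8}] nothing but 8 survives at r6c4, so r6c4=8.
Step 40. [r3c3∈{8}] nothing but 8 survives at r3c3, so r3c3=8.
Step 41. [r6c3∈{4}] r6c3 has the single candidate 4. So r6c3=4.
Step 42. [r9c5∈{5}] r9c5's peers cover all but 5 ⇒ r9c5=5.
Step 43. [r2c1∈{7}] r2c1 has the single candidate 7, so r2c1=7.
Step 44. [r6c7∈{1}] r6c7 is down to just 1, so r6c7=1.
Step 45. [r3c6∈{9}] r3c6 is down to just 9 ⇒ r3c6=9.
Step 46. [r1c8∈{8}] r1c8 has the single candidate 8. So r1c8=8.
Step 47. [r4c8∈{9}] r4c8 is down to just 9. So r4c8=9.
Step 48. [r9c8∈{1}] nothing but 1 survives at r9c8, so r9c8=1.
Step 49. [r9c2∈{3}] only 3 remains possible at r9c2. So r9c2=3.
Step 50. [r5c9∈{5}] r5c9's peers cover all but 5. So r5c9=5.
Step 51. [r1c4∈{5}] r1c4's peers cover all but 5, so r1c4=5.
Step 52. [r4c3∈{3}] r4c3 has the single candidate 3 ⇒ r4c3=3.

Answer: 9 1 6 5 2 7 3 8 4 / 7 4 2 6 3 8 9 5 1 / 3 5 8 1 4 9 7 2 6 / 8 6 3 7 1 5 4 9 2 / 2 7 1 3 9 4 8 6 5 / 5 9 4 8 6 2 1 7 3 / 1 8 5 2 7 3 6 4 9 / 6 2 9 4 8 1 5 3 7 / 4 3 7 9 5 6 2 1 8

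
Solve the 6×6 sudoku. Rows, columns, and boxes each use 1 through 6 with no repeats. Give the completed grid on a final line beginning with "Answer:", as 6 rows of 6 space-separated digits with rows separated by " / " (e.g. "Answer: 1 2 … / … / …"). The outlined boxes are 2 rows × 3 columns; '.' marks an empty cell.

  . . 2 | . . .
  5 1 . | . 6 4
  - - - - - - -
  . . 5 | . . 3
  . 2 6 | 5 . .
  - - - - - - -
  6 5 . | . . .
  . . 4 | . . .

Step 1. [r4c6∈{1}] r4c6's peers cover all but 1. So r4c6=1.
Step 2. [r6c1∈{1,2,3}] r6c1 is the only open cell in col 1 admitting 2 ⇒ r6c1=2.
Step 3. [r3c2∈{4}] r3c2's peers cover all but 4. So r3c2=4.
Step 4. [r6c2∈{3}] r6c2 has the single candidate 3 ⇒ r6c2=3.
Step 5. [r5c4∈{1,2,3,4}] 4 has one home in col 4: r5c4. So r5c4=4.
Step 6. [r5c5∈{1,2,3}] 3 has one home in row 5: r5c5, so r5c5=3.
Step 7. [r2c3∈{3}] r2c3 is down to just 3. So r2c3=3.
Step 8. [r6c6∈{5,6}] in col 6, 6 fits only at r6c6 ⇒ r6c6=6.
Step 9. [r6c5∈{1,5}] across row 6, 5 lands solely at r6c5, so r6c5=5.
Step 10. [r3c5∈{2}] r3c5 has the single candidate 2 ⇒ r3c5=2.
Step 11. [r6c4∈{1}] r6c4's peers cover all but 1. So r6c4=1.
Step 12. [r5c6∈{2}] nothing but 2 survives at r5c6, so r5c6=2.
Step 13. [r1c6∈{5}] only 5 remains possible at r1c6, so r1c6=5.
Step 14. [r2c4∈{2}] r2c4 has the single candidate 2, so r2c4=2.
Step 15. [r1c1∈{4}] only 4 remains possible at r1c1, so r1c1=4.
Step 16. [r1c4∈{3}] r1c4 is down to just 3. So r1c4=3.
Step 17. [r3c4∈{6}] only 6 remains possible at r3c4 ⇒ r3c4=6.
Step 18. [r1c5∈{1}] only 1 remains possible at r1c5. So r1c5=1.
Step 19. [r1c2∈{6}] only 6 remains possible at r1c2. So r1c2=6.
Step 20. [r4c5∈{4}] r4c5's peers cover all but 4, so r4c5=4.
Step 21. [r4c1∈{3}] r4c1 is down to just 3, so r4c1=3.
Step 22. [r5c3∈{1}] only 1 remains possible at r5c3, so r5c3=1.
Step 23. [r3c1∈{1}] nothing but 1 survives at r3c1. So r3c1=1.

Answer: 4 6 2 3 1 5 / 5 1 3 2 6 4 / 1 4 5 6 2 3 / 3 2 6 5 4 1 / 6 5 1 4 3 2 / 2 3 4 1 5 6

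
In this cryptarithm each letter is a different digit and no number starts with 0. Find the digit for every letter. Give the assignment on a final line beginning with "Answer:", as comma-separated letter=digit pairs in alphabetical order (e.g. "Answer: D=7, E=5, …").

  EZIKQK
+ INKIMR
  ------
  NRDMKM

Step 1. [col 1: K + R ≡ M (mod 10)] K=4 is one option consistent with column 1 (K + R ≡ M (mod 10), carry-in 0) — take it ⇒ K=4.
Step 2. [col 1: K + R ≡ M (mod 10)] M=6 is one option consistent with column 1 (K + R ≡ M (mod 10), carry-in 0) — take it. So M=6.
Step 3. [col 1: K + R ≡ M (mod 10)] from column 1 (K=4, M=6, carry-in 0, digits 4,6 already taken and all letters distinct): R must equal 2 ⇒ R=2.
Step 4. [col 2: Q + M ≡ K (mod 10)] column 2: given M=6, K=4, carry-in 0, and digits 2,4,6 already taken and all letters distinct, Q+M≡K (mod 10) forces Q=8. So Q=8.
Step 5. [col 3: K + I ≡ M (mod 10)] column 3 reads K+I+carry(1)=M with K=4, M=6; with digits 2,4,6,8 already taken and all letters distinct, the only value for I is 1 ⇒ I=1.
Step 6. [col 4: I + K ≡ D (mod 10)] column 4: given I=1, K=4, carry-in 0, and digits 1,2,4,6,8 already taken and all letters distinct, I+K≡D (mod 10) forces D=5, so D=5.
Step 7. [col 5: Z + N ≡ R (mod 10)] several values work for N in column 5 (Z + N ≡ R (mod 10), carry-in 0); try N=9, so N=9.
Step 8. [col 5: Z + N ≡ R (mod 10)] in column 5 we have Z+N≡R with carry-in 0; given N=9, R=2 and digits 1,2,4,5,6,8,9 already taken and all letters distinct, that pins Z to 3 ⇒ Z=3.
Step 9. [col 6: E + I ≡ N (mod 10)] column 6: given I=1, N=9, carry-in 1, and digits 1,2,3,4,5,6,8,9 already taken and all letters distinct, E+I≡N (mod 10) forces E=7. So E=7.

Answer: D=5, E=7, I=1, K=4, M=6, N=9, Q=8, R=2, Z=3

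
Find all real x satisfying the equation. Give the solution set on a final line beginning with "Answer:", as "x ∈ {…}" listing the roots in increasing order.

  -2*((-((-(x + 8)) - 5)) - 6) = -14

Step 1. [-2*((-((-(x + 8)) - 5)) - 6) = -14] -2 out front; divide by -2 ⇒ div: (-((-(x + 8)) - 5)) - 6 = 7.
Step 2. [(-((-(x + 8)) - 5)) - 6 = 7] add 6: x sits inside (… - 6). So sub: -((-(x + 8)) - 5) = 13.
Step 3. [-((-(x + 8)) - 5) = 13] leading − — multiply by −1 ⇒ neg: (-(x + 8)) - 5 = -13.
Step 4. [(-(x + 8)) - 5 = -13] 5 comes off first (add 5), so sub: -(x + 8) = -8.
Step 5. [-(x + 8) = -8] flip signs both sides ⇒ neg: x + 8 = 8.
Step 6. [x + 8 = 8] the outer +8 inverts by subtracting 8 ⇒ sub: x = 0.

Answer: x ∈ {0}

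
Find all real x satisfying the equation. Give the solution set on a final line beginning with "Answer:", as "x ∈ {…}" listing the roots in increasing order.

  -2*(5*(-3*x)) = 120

Step 1. [-2*(5*(-3*x)) = 120] -2·(inner) — divide through by -2. So div: 5*(-3*x) = -60.
Step 2. [5*(-3*x) = -60] 5·(inner) — divide through by 5, so div: -3*x = -12.
Step 3. [-3*x = -12] -3·(inner) — divide through by -3. So div: x = 4.

Answer: x ∈ {4}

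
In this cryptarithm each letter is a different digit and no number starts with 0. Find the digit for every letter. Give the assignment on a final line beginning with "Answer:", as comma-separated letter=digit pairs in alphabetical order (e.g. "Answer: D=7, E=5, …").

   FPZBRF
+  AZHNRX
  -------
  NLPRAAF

Step 1. [N] N is the leading digit of a 7-digit sum of two 6-digit numbers; the final carry is exactly 1. So N=1.
Step 2. [col 1: F + X ≡ F (mod 10)] from column 1 (nothing yet, carry-in 0, digits 1 already taken and all letters distinct): X must equal 0 ⇒ X=0.
Step 3. [col 1: F + X ≡ F (mod 10)] F=3 is one option consistent with column 1 (F + X ≡ F (mod 10), carry-in 0) — take it ⇒ F=3.
Step 4. [col 2: R + R ≡ A (mod 10)] no forcing yet in column 2 (carry-in 0); A=8 is free and consistent — try it. So A=8.
Step 5. [col 2: R + R ≡ A (mod 10)] several values work for R in column 2 (R + R ≡ A (mod 10), carry-in 0); try R=4, so R=4.
Step 6. [col 3: B + N ≡ A (mod 10)] in column 3 we have B+N≡A with carry-in 0; given N=1, A=8 and digits 0,1,3,4,8 already taken and all letters distinct, that pins B to 7. So B=7.
Step 7. [col 4: Z + H ≡ R (mod 10)] column 4 (Z + H ≡ R (mod 10), carry-in 0) doesn't pin Z yet; pick Z=9 and continue ⇒ Z=9.
Step 8. [col 4: Z + H ≡ R (mod 10)] column 4: given Z=9, R=4, carry-in 0, and digits 0,1,3,4,7,8,9 already taken and all letters distinct, Z+H≡R (mod 10) forces H=5 ⇒ H=5.
Step 9. [col 5: P + Z ≡ P (mod 10)] no forcing yet in column 5 (carry-in 1); P=6 is free and consistent — try it ⇒ P=6.
Step 10. [col 6: F + A ≡ L (mod 10)] column 6 reads F+A+carry(1)=L with F=3, A=8; with digits 0,1,3,4,5,6,7,8,9 already taken and all letters distinct, the only value for L is 2, so L=2.

Answer: A=8, B=7, F=3, H=5, L=2, N=1, P=6, R=4, X=0, Z=9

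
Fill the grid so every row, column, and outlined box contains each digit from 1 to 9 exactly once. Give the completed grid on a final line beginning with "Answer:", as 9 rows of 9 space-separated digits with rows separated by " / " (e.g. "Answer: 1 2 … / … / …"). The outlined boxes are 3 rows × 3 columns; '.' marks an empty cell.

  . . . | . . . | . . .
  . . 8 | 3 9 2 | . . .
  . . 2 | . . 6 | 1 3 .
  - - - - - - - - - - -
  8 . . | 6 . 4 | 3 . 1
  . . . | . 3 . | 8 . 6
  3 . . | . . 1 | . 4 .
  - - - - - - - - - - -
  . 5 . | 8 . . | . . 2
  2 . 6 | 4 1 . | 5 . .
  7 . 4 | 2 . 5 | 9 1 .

Step 1. [r1c4∈{1,5,7}] r1c4 is the only open cell in col 4 admitting 1. So r1c4=1.
Step 2. [r1c6∈{7,8}] col 6 places 8 nowhere but r1c6, so r1c6=8.
Step 3. [r3c9∈{4,5,7,8,9}] row 3 places 8 nowhere but r3c9, so r3c9=8.
Step 4. [r6c2∈{2,6,7,9}] in row 6, 6 fits only at r6c2. So r6c2=6.
Step 5. [r7c7∈{4,6,7}] row 7 places 4 nowhere but r7c7. So r7c7=4.
Step 6. [r7c8∈{6,7}] across box 9, 6 lands solely at r7c8. So r7c8=6.
Step 7. [r7c5∈{7}] r7c5's peers cover all but 7, so r7c5=7.
Step 8. [r5c6∈{7,9}] in col 6, 7 fits only at r5c6 ⇒ r5c6=7.
Step 9. [r6c5∈{2,5,8}] r6c5 is the only open cell in row 6 admitting 8 ⇒ r6c5=8.
Step 10. [r6c7∈{2,7}] across row 6, 2 lands solely at r6c7 ⇒ r6c7=2.
Step 11. [r5c2∈{1,2,4,9}] in row 5, 2 fits only at r5c2, so r5c2=2.
Step 12. [r5c1∈{1,4,5,9}] in row 5, 4 fits only at r5c1, so r5c1=4.
Step 13. [r5c3∈{1,5,9}] row 5 places 1 nowhere but r5c3 ⇒ r5c3=1.
Step 14. [r1c8∈{2,5,7,9}] row 1 places 2 nowhere but r1c8 ⇒ r1c8=2.
Step 15. [r1c9∈{4,5,7,9}] in box 3, 9 fits only at r1c9 ⇒ r1c9=9.
Step 16. [r2c9∈{4,5,7}] across col 9, 4 lands solely at r2c9, so r2c9=4.
Step 17. [r6c9∈{5,7}] r6c9 is the only open cell in col 9 admitting 5, so r6c9=5.
Step 18. [r4c8∈{7,9}] in box 6, 7 fits only at r4c8. So r4c8=7.
Step 19. [r4c2∈{9}] r4c2 has the single candidate 9 ⇒ r4c2=9.
Step 20. [r7c3∈{3,9}] r7c3 is the only open cell in col 3 admitting 9, so r7c3=9.
Step 21. [r1c3∈{3,5,7}] r1c3 is the only open cell in col 3 admitting 3 ⇒ r1c3=3.
Step 22. [r5c4∈{5,9}] 5 has one home in row 5: r5c4. So r5c4=5.
Step 23. [r2c2∈{1,7}] col 2 places 1 nowhere but r2c2. So r2c2=1.
Step 24. [r2c7∈{6,7}] in row 2, 7 fits only at r2c7, so r2c7=7.
Step 25. [r1c2∈{4,7}] row 1 places 7 nowhere but r1c2, so r1c2=7.
Step 26. [r1c5∈{4,5}] 4 has one home in row 1: r1c5 ⇒ r1c5=4.
Step 27. [r1c1∈{5,6}] r1c1 is the only open cell in row 1 admitting 5, so r1c1=5.
Step 28. [r9c9∈{3}] nothing but 3 survives at r9c9 ⇒ r9c9=3.
Step 29. [r8c2∈{3,8}] r8c2 is the only open cell in col 2 admitting 3 ⇒ r8c2=3.
Step 30. [r6c4∈{9}] only 9 remains possible at r6c4 ⇒ r6c4=9.
Step 31. [r3c1∈{9}] only 9 remains possible at r3c1, so r3c1=9.
Step 32. [r9c5∈{6}] r9c5 has the single candidate 6. So r9c5=6.
Step 33. [r3c5∈{5}] only 5 remains possible at r3c5 ⇒ r3c5=5.
Step 34. [r3c4∈{7}] nothing but 7 survives at r3c4 ⇒ r3c4=7.
Step 35. [r2c8∈{5}] r2c8 is down to just 5, so r2c8=5.
Step 36. [r2c1∈{6}] r2c1 is down to just 6, so r2c1=6.
Step 37. [r7c6∈{3}] r7c6's peers cover all but 3, so r7c6=3.
Step 38. [r5c8∈{9}] nothing but 9 survives at r5c8. So r5c8=9.
Step 39. [r8c6∈{9}] only 9 remains possible at r8c6. So r8c6=9.
Step 40. [r4c5∈{2}] r4c5's peers cover all but 2. So r4c5=2.
Step 41. [r7c1∈{1}] nothing but 1 survives at r7c1, so r7c1=1.
Step 42. [r6c3∈{7}] only 7 remains possible at r6c3, so r6c3=7.
Step 43. [r3c2∈{4}] nothing but 4 survives at r3c2 ⇒ r3c2=4.
Step 44. [r8c8∈{8}] r8c8 has the single candidate 8 ⇒ r8c8=8.
Step 45. [r8c9∈{7}] r8c9's peers cover all but 7, so r8c9=7.
Step 46. [r1c7∈{6}] r1c7 has the single candidate 6. So r1c7=6.
Step 47. [r9c2∈{8}] r9c2's peers cover all but 8. So r9c2=8.
Step 48. [r4c3∈{5}] r4c3 has the single candidate 5. So r4c3=5.

Answer: 5 7 3 1 4 8 6 2 9 / 6 1 8 3 9 2 7 5 4 / 9 4 2 7 5 6 1 3 8 / 8 9 5 6 2 4 3 7 1 / 4 2 1 5 3 7 8 9 6 / 3 6 7 9 8 1 2 4 5 / 1 5 9 8 7 3 4 6 2 / 2 3 6 4 1 9 5 8 7 / 7 8 4 2 6 5 9 1 3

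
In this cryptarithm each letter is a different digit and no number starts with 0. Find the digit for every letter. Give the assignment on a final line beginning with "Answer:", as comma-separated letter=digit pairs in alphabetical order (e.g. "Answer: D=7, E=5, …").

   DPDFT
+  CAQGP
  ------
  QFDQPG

Step 1. [Q] Q is the leading digit of a 6-digit sum of two 5-digit numbers; the final carry is exactly 1 ⇒ Q=1.
Step 2. [col 1: T + P ≡ G (mod 10)] column 1 (T + P ≡ G (mod 10), carry-in 0) doesn't pin T yet; pick T=3 and continue. So T=3.
Step 3. [col 1: T + P ≡ G (mod 10)] several values work for P in column 1 (T + P ≡ G (mod 10), carry-in 0); try P=2, so P=2.
Step 4. [col 1: T + P ≡ G (mod 10)] in column 1 we have T+P≡G with carry-in 0; given T=3, P=2 and digits 1,2,3 already taken and all letters distinct, that pins G to 5 ⇒ G=5.
Step 5. [col 2: F + G ≡ P (mod 10)] column 2 reads F+G+carry(0)=P with G=5, P=2; with digits 1,2,3,5 already taken and all letters distinct, the only value for F is 7. So F=7.
Step 6. [col 3: D + Q ≡ Q (mod 10)] column 3: given Q=1, carry-in 1, and digits 1,2,3,5,7 already taken and all letters distinct, D+Q≡Q (mod 10) forces D=9, so D=9.
Step 7. [col 4: P + A ≡ D (mod 10)] in column 4 we have P+A≡D with carry-in 1; given P=2, D=9 and digits 1,2,3,5,7,9 already taken and all letters distinct, that pins A to 6 ⇒ A=6.
Step 8. [col 5: D + C ≡ F (mod 10)] in column 5 we have D+C≡F with carry-in 0; given D=9, F=7 and digits 1,2,3,5,6,7,9 already taken and all letters distinct, that pins C to 8. So C=8.

Answer: A=6, C=8, D=9, F=7, G=5, P=2, Q=1, T=3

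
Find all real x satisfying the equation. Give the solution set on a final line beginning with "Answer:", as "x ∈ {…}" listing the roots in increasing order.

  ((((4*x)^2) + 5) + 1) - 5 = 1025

Step 1. [((((4*x)^2) + 5) + 1) - 5 = 1025] -5 is outermost — add 5 both sides, so sub: (((4*x)^2) + 5) + 1 = 1030.
Step 2. [(((4*x)^2) + 5) + 1 = 1030] +1 is outermost — subtract 1 both sides. So sub: ((4*x)^2) + 5 = 1029.
Step 3. [((4*x)^2) + 5 = 1029] subtract 5: x sits inside (… + 5), so sub: (4*x)^2 = 1024.
Step 4. [(4*x)^2 = 1024] 1024 ≥ 0, LHS is (·)² — take ±√. So sqrt: 4*x = 32 or -32.
Step 5. [4*x = 32 or -32] 4·(inner) — divide through by 4, so div: x = 8 or -8.

Answer: x ∈ {-8, 8}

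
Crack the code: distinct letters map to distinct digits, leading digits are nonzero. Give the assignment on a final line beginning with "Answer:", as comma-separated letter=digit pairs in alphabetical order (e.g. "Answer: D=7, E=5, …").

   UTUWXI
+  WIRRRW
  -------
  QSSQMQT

Step 1. [col 1: I + W ≡ T (mod 10)] I=3 is one option consistent with column 1 (I + W ≡ T (mod 10), carry-in 0) — take it, so I=3.
Step 2. [Q] adding two 6-digit numbers gives at most 6+1 digits, and here it does — Q is that final carry and must be 1, so Q=1.
Step 3. [col 1: I + W ≡ T (mod 10)] several values work for T in column 1 (I + W ≡ T (mod 10), carry-in 0); try T=8 ⇒ T=8.
Step 4. [col 1: I + W ≡ T (mod 10)] in column 1 we have I+W≡T with carry-in 0; given I=3, T=8 and digits 1,3,8 already taken and all letters distinct, that pins W to 5. So W=5.
Step 5. [col 2: X + R ≡ Q (mod 10)] R=4 is one option consistent with column 2 (X + R ≡ Q (mod 10), carry-in 0) — take it. So R=4.
Step 6. [col 2: X + R ≡ Q (mod 10)] column 2: given R=4, Q=1, carry-in 0, and digits 1,3,4,5,8 already taken and all letters distinct, X+R≡Q (mod 10) forces X=7, so X=7.
Step 7. [col 3: W + R ≡ M (mod 10)] from column 3 (W=5, R=4, carry-in 1, digits 1,3,4,5,7,8 already taken and all letters distinct): M must equal 0 ⇒ M=0.
Step 8. [col 4: U + R ≡ Q (mod 10)] in column 4 we have U+R≡Q with carry-in 1; given R=4, Q=1 and digits 0,1,3,4,5,7,8 already taken and all letters distinct, that pins U to 6. So U=6.
Step 9. [col 5: T + I ≡ S (mod 10)] in column 5 we have T+I≡S with carry-in 1; given T=8, I=3 and digits 0,1,3,4,5,6,7,8 already taken and all letters distinct, that pins S to 2 ⇒ S=2.

Answer: I=3, M=0, Q=1, R=4, S=2, T=8, U=6, W=5, X=7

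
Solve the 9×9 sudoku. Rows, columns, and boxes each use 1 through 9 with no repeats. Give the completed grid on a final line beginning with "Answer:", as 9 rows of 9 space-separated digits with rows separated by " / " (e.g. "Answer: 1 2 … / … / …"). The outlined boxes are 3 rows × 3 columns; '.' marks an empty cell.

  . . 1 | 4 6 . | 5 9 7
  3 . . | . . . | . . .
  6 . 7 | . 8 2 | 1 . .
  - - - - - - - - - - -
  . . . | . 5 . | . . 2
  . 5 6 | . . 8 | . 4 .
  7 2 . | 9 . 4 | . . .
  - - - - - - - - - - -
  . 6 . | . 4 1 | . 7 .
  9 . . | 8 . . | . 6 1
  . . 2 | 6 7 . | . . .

Step 1. [r2c3∈{4,5,8,9}] across box 1, 5 lands solely at r2c3 ⇒ r2c3=5.
Step 2. [r9c6∈{3,5,9}] box 8 places 9 nowhere but r9c6. So r9c6=9.
Step 3. [r3c8∈{3}] nothing but 3 survives at r3c8, so r3c8=3.
Step 4. [r4c3∈{3,4,8,9}] 9 has one home in col 3: r4c3 ⇒ r4c3=9.
Step 5. [r8c3∈{3,4}] 4 has one home in col 3: r8c3. So r8c3=4.
Step 6. [r5c1∈{1}] r5c1's peers cover all but 1, so r5c1=1.
Step 7. [r3c9∈{4}] r3c9's peers cover all but 4, so r3c9=4.
Step 8. [r1c2∈{8}] r1c2 has the single candidate 8 ⇒ r1c2=8.
Step 9. [r4c6∈{3,6,7}] 6 has one home in col 6: r4c6. So r4c6=6.
Step 10. [r2c5∈{1,9}] across col 5, 9 lands solely at r2c5. So r2c5=9.
Step 11. [r6c5∈{1,3}] 1 has one home in col 5: r6c5, so r6c5=1.
Step 12. [r4c1∈{4,8}] col 1 places 4 nowhere but r4c1. So r4c1=4.
Step 13. [r6c3∈{3,8}] box 4 places 8 nowhere but r6c3. So r6c3=8.
Step 14. [r7c3∈{3}] r7c3 has the single candidate 3, so r7c3=3.
Step 15. [r8c6∈{3,5}] r8c6 is the only open cell in row 8 admitting 5. So r8c6=5.
Step 16. [r7c4∈{2}] only 2 remains possible at r7c4, so r7c4=2.
Step 17. [r4c2∈{3}] r4c2 has the single candidate 3 ⇒ r4c2=3.
Step 18. [r5c4∈{3,7}] 3 has one home in col 4: r5c4. So r5c4=3.
Step 19. [r6c8∈{5}] r6c8 is down to just 5 ⇒ r6c8=5.
Step 20. [r9c8∈{8}] only 8 remains possible at r9c8. So r9c8=8.
Step 21. [r2c9∈{6,8}] 8 has one home in col 9: r2c9 ⇒ r2c9=8.
Step 22. [r6c9∈{3,6}] col 9 places 6 nowhere but r6c9, so r6c9=6.
Step 23. [r9c9∈{3,5}] across col 9, 3 lands solely at r9c9, so r9c9=3.
Step 24. [r7c9∈{5,9}] col 9 places 5 nowhere but r7c9 ⇒ r7c9=5.
Step 25. [r4c4∈{7}] nothing but 7 survives at r4c4. So r4c4=7.
Step 26. [r2c8∈{2}] nothing but 2 survives at r2c8, so r2c8=2.
Step 27. [r5c9∈{9}] r5c9 has the single candidate 9, so r5c9=9.
Step 28. [r5c5∈{2}] nothing but 2 survives at r5c5. So r5c5=2.
Step 29. [r8c7∈{2}] only 2 remains possible at r8c7 ⇒ r8c7=2.
Step 30. [r3c2∈{9}] r3c2 has the single candidate 9. So r3c2=9.
Step 31. [r8c2∈{7}] r8c2's peers cover all but 7, so r8c2=7.
Step 32. [r9c7∈{4}] r9c7's peers cover all but 4. So r9c7=4.
Step 33. [r5c7∈{7}] nothing but 7 survives at r5c7 ⇒ r5c7=7.
Step 34. [r9c1∈{5}] nothing but 5 survives at r9c1 ⇒ r9c1=5.
Step 35. [r3c4∈{5}] r3c4 is down to just 5. So r3c4=5.
Step 36. [r8c5∈{3}] r8c5 has the single candidate 3 ⇒ r8c5=3.
Step 37. [r2c6∈{7}] r2c6's peers cover all but 7 ⇒ r2c6=7.
Step 38. [r1c1∈{2}] r1c1's peers cover all but 2. So r1c1=2.
Step 39. [r7c7∈{9}] r7c7 is down to just 9. So r7c7=9.
Step 40. [r6c7∈{3}] r6c7 has the single candidate 3, so r6c7=3.
Step 41. [r4c8∈{1}] r4c8's peers cover all but 1, so r4c8=1.
Step 42. [r2c7∈{6}] only 6 remains possible at r2c7 ⇒ r2c7=6.
Step 43. [r1c6∈{3}] nothing but 3 survives at r1c6 ⇒ r1c6=3.
Step 44. [r7c1∈{8}] only 8 remains possible at r7c1 ⇒ r7c1=8.
Step 45. [r9c2∈{1}] r9c2 has the single candidate 1, so r9c2=1.
Step 46. [r4c7∈{8}] r4c7's peers cover all but 8, so r4c7=8.
Step 47. [r2c4∈{1}] nothing but 1 survives at r2c4, so r2c4=1.
Step 48. [r2c2∈{4}] r2c2 is down to just 4 ⇒ r2c2=4.

Answer: 2 8 1 4 6 3 5 9 7 / 3 4 5 1 9 7 6 2 8 / 6 9 7 5 8 2 1 3 4 / 4 3 9 7 5 6 8 1 2 / 1 5 6 3 2 8 7 4 9 / 7 2 8 9 1 4 3 5 6 / 8 6 3 2 4 1 9 7 5 / 9 7 4 8 3 5 2 6 1 / 5 1 2 6 7 9 4 8 3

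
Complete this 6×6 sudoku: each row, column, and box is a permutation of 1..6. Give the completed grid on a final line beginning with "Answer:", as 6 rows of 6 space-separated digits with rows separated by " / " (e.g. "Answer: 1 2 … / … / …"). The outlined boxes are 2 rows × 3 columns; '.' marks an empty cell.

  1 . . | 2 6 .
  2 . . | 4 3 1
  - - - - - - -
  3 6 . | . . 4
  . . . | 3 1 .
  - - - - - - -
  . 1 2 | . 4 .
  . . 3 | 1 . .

Step 1. [r2c2∈{5}] r2c2 is down to just 5 ⇒ r2c2=5.
Step 2. [r3c4∈{5}] r3c4 has the single candidate 5. So r3c4=5.
Step 3. [r6c5∈{2,5}] 5 has one home in col 5: r6c5, so r6c5=5.
Step 4. [r5c4∈{6}] r5c4 is down to just 6. So r5c4=6.
Step 5. [r6c2∈{4}] r6c2 is down to just 4. So r6c2=4.
Step 6. [r4c1∈{4,5}] 4 has one home in col 1: r4c1, so r4c1=4.
Step 7. [r6c6∈{2}] r6c6's peers cover all but 2, so r6c6=2.
Step 8. [r2c3∈{6}] r2c3's peers cover all but 6 ⇒ r2c3=6.
Step 9. [r3c3∈{1}] r3c3 has the single candidate 1 ⇒ r3c3=1.
Step 10. [r4c3∈{5}] only 5 remains possible at r4c3 ⇒ r4c3=5.
Step 11. [r5c1∈{5}] r5c1's peers cover all but 5 ⇒ r5c1=5.
Step 12. [r1c3∈{4}] r1c3 is down to just 4, so r1c3=4.
Step 13. [r1c6∈{5}] r1c6 is down to just 5 ⇒ r1c6=5.
Step 14. [r3c5∈{2}] only 2 remains possible at r3c5, so r3c5=2.
Step 15. [r6c1∈{6}] r6c1's peers cover all but 6, so r6c1=6.
Step 16. [r1c2∈{3}] r1c2 is down to just 3 ⇒ r1c2=3.
Step 17. [r4c6∈{6}] nothing but 6 survives at r4c6. So r4c6=6.
Step 18. [r4c2∈{2}] r4c2's peers cover all but 2, so r4c2=2.
Step 19. [r5c6∈{3}] r5c6 is down to just 3. So r5c6=3.

Answer: 1 3 4 2 6 5 / 2 5 6 4 3 1 / 3 6 1 5 2 4 / 4 2 5 3 1 6 / 5 1 2 6 4 3 / 6 4 3 1 5 2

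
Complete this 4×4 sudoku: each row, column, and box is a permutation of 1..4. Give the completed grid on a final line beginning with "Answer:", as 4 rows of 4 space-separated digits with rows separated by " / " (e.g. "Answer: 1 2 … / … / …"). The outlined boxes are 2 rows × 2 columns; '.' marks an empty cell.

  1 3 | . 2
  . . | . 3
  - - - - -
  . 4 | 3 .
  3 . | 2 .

Step 1. [r2c1∈{2,4}] across col 1, 4 lands solely at r2c1. So r2c1=4.
Step 2. [r4c4∈{1,4}] in row 4, 4 fits only at r4c4. So r4c4=4.
Step 3. [r4c2∈{1}] r4c2's peers cover all but 1 ⇒ r4c2=1.
Step 4. [r2c3∈{1}] nothing but 1 survives at r2c3 ⇒ r2c3=1.
Step 5. [r1c3∈{4}] r1c3's peers cover all but 4, so r1c3=4.
Step 6. [r3c4∈{1}] r3c4's peers cover all but 1. So r3c4=1.
Step 7. [r2c2∈{2}] r2c2 is down to just 2 ⇒ r2c2=2.
Step 8. [r3c1∈{2}] r3c1's peers cover all but 2. So r3c1=2.

Answer: 1 3 4 2 / 4 2 1 3 / 2 4 3 1 / 3 1 2 4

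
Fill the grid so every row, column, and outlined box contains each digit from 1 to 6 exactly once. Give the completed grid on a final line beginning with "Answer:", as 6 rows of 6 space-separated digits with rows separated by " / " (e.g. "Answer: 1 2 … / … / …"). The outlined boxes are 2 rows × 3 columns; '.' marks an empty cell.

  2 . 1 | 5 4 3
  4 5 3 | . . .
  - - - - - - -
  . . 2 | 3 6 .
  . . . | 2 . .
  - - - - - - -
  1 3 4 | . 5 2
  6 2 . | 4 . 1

Step 1. [r3c1∈{5}] r3c1's peers cover all but 5 ⇒ r3c1=5.
Step 2. [r3c2∈{1,4}] row 3 places 1 nowhere but r3c2 ⇒ r3c2=1.
Step 3. [r4c2∈{4,6}] across col 2, 4 lands solely at r4c2, so r4c2=4.
Step 4. [r2c4∈{1,6}] 1 has one home in col 4: r2c4. So r2c4=1.
Step 5. [r4c6∈{5}] r4c6 is down to just 5 ⇒ r4c6=5.
Step 6. [r6c3∈{5}] r6c3 is down to just 5 ⇒ r6c3=5.
Step 7. [r4c1∈{3}] r4c1 is down to just 3, so r4c1=3.
Step 8. [r5c4∈{6}] r5c4 has the single candidate 6. So r5c4=6.
Step 9. [r1c2∈{6}] nothing but 6 survives at r1c2. So r1c2=6.
Step 10. [r2c6∈{6}] nothing but 6 survives at r2c6. So r2c6=6.
Step 11. [r4c5∈{1}] r4c5 has the single candidate 1 ⇒ r4c5=1.
Step 12. [r3c6∈{4}] r3c6 has the single candidate 4, so r3c6=4.
Step 13. [r2c5∈{2}] nothing but 2 survives at r2c5, so r2c5=2.
Step 14. [r6c5∈{3}] r6c5's peers cover all but 3 ⇒ r6c5=3.
Step 15. [r4c3∈{6}] nothing but 6 survives at r4c3. So r4c3=6.

Answer: 2 6 1 5 4 3 / 4 5 3 1 2 6 / 5 1 2 3 6 4 / 3 4 6 2 1 5 / 1 3 4 6 5 2 / 6 2 5 4 3 1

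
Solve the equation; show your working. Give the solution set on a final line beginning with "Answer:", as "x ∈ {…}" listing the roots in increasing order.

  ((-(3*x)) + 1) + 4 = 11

Step 1. [((-(3*x)) + 1) + 4 = 11] peel the +4: subtract 4 from each side ⇒ sub: (-(3*x)) + 1 = 7.
Step 2. [(-(3*x)) + 1 = 7] +1 is outermost — subtract 1 both sides. So sub: -(3*x) = 6.
Step 3. [-(3*x) = 6] flip signs both sides. So neg: 3*x = -6.
Step 4. [3*x = -6] leading coefficient 3: divide by 3, so div: x = -2.

Answer: x ∈ {-2}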